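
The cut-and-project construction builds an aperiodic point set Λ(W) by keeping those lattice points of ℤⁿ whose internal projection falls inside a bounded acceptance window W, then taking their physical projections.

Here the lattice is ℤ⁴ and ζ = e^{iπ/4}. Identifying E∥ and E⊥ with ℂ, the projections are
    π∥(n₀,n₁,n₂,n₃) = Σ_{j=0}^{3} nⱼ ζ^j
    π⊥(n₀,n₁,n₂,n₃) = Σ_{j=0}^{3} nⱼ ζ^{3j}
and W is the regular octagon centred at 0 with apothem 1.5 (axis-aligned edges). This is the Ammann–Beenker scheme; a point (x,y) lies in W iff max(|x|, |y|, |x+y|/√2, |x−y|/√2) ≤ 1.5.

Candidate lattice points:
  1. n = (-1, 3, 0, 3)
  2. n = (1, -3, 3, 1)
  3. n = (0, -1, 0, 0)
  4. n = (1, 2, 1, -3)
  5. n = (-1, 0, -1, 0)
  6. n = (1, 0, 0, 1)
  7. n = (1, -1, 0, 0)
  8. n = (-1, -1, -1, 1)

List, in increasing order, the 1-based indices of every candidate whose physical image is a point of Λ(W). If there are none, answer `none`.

Internal map: ζ^{3j} for j=0..3 gives (1,0), (−√2/2,√2/2), (0,−1), (√2/2,√2/2).
#1 (-1, 3, 0, 3): internal (-1.000000, 4.242641); octagon support 4.242641 vs apothem 1.5 → ∉ W
#2 (1, -3, 3, 1): internal (3.828427, -4.414214); octagon support 5.828427 vs apothem 1.5 → ∉ W
#3 (0, -1, 0, 0): internal (0.707107, -0.707107); octagon support 1.000000 vs apothem 1.5 → ∈ W
#4 (1, 2, 1, -3): internal (-2.535534, -1.707107); octagon support 3.000000 vs apothem 1.5 → ∉ W
#5 (-1, 0, -1, 0): internal (-1.000000, 1.000000); octagon support 1.414214 vs apothem 1.5 → ∈ W
#6 (1, 0, 0, 1): internal (1.707107, 0.707107); octagon support 1.707107 vs apothem 1.5 → ∉ W
#7 (1, -1, 0, 0): internal (1.707107, -0.707107); octagon support 1.707107 vs apothem 1.5 → ∉ W
#8 (-1, -1, -1, 1): internal (0.414214, 1.000000); octagon support 1.000000 vs apothem 1.5 → ∈ W

3, 5, 8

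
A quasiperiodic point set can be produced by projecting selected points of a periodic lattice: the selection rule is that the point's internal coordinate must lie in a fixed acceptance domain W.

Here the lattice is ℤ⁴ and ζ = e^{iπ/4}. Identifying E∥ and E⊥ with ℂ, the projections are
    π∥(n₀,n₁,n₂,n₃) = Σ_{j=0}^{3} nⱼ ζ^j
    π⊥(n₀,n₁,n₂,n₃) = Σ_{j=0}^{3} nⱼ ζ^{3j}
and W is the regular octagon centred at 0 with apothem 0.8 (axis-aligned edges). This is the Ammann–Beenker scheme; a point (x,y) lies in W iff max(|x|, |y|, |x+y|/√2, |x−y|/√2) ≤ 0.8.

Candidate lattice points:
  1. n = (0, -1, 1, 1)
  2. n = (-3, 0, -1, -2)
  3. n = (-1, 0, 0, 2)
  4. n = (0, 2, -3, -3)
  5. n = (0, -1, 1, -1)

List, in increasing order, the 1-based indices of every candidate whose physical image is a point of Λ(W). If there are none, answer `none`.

none

With ζ = e^{iπ/4} the internal vectors are ζ^0,ζ^3,ζ^6,ζ^9.
candidate 1: n = (0, -1, 1, 1) → π⊥ ≈ (+1.4142, -1.0000); max(|x|,|y|,|x±y|/√2) = 1.7071 > 0.8 ⇒ ∉ W
candidate 2: n = (-3, 0, -1, -2) → π⊥ ≈ (-4.4142, -0.4142); max(|x|,|y|,|x±y|/√2) = 4.4142 > 0.8 ⇒ ∉ W
candidate 3: n = (-1, 0, 0, 2) → π⊥ ≈ (+0.4142, +1.4142); max(|x|,|y|,|x±y|/√2) = 1.4142 > 0.8 ⇒ ∉ W
candidate 4: n = (0, 2, -3, -3) → π⊥ ≈ (-3.5355, +2.2929); max(|x|,|y|,|x±y|/√2) = 4.1213 > 0.8 ⇒ ∉ W
candidate 5: n = (0, -1, 1, -1) → π⊥ ≈ (+0.0000, -2.4142); max(|x|,|y|,|x±y|/√2) = 2.4142 > 0.8 ⇒ ∉ W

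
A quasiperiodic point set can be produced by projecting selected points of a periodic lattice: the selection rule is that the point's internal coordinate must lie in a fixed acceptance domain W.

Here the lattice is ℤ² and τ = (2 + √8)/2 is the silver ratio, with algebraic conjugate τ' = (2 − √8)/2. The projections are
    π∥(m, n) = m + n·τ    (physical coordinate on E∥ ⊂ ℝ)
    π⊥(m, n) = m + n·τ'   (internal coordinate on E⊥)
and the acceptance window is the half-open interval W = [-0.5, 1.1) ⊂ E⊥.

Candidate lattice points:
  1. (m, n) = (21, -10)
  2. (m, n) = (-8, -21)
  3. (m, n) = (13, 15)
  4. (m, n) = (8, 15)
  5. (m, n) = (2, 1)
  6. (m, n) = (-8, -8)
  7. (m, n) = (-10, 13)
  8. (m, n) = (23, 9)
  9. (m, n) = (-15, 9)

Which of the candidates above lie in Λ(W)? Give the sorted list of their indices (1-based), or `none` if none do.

τ' = (2−√8)/2 ≈ -0.414214.
[1] lift (21,-10): star map gives 25.142136; window check -0.5 ≤ 25.142136 < 1.1 is false → out
[2] lift (-8,-21): star map gives 0.698485; window check -0.5 ≤ 0.698485 < 1.1 is true → IN Λ
[3] lift (13,15): star map gives 6.786797; window check -0.5 ≤ 6.786797 < 1.1 is false → out
[4] lift (8,15): star map gives 1.786797; window check -0.5 ≤ 1.786797 < 1.1 is false → out
[5] lift (2,1): star map gives 1.585786; window check -0.5 ≤ 1.585786 < 1.1 is false → out
[6] lift (-8,-8): star map gives -4.686292; window check -0.5 ≤ -4.686292 < 1.1 is false → out
[7] lift (-10,13): star map gives -15.384776; window check -0.5 ≤ -15.384776 < 1.1 is false → out
[8] lift (23,9): star map gives 19.272078; window check -0.5 ≤ 19.272078 < 1.1 is false → out
[9] lift (-15,9): star map gives -18.727922; window check -0.5 ≤ -18.727922 < 1.1 is false → out

2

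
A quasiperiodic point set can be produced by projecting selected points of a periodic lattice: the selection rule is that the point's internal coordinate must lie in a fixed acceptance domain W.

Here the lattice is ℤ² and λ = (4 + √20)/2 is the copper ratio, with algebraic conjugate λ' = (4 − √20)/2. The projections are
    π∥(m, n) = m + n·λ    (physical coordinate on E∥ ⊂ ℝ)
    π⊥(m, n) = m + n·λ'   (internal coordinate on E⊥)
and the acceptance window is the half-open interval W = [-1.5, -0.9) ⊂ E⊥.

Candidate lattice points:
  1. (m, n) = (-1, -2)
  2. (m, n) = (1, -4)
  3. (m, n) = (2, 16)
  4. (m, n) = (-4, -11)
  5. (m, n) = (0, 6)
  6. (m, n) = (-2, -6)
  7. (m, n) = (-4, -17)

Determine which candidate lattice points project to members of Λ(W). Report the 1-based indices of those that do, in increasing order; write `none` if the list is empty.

4, 5

λ' = (4−√20)/2 ≈ -0.236068.
[1] lift (-1,-2): star map gives -0.527864; window check -1.5 ≤ -0.527864 < -0.9 is false → out
[2] lift (1,-4): star map gives 1.944272; window check -1.5 ≤ 1.944272 < -0.9 is false → out
[3] lift (2,16): star map gives -1.777088; window check -1.5 ≤ -1.777088 < -0.9 is false → out
[4] lift (-4,-11): star map gives -1.403252; window check -1.5 ≤ -1.403252 < -0.9 is true → IN Λ
[5] lift (0,6): star map gives -1.416408; window check -1.5 ≤ -1.416408 < -0.9 is true → IN Λ
[6] lift (-2,-6): star map gives -0.583592; window check -1.5 ≤ -0.583592 < -0.9 is false → out
[7] lift (-4,-17): star map gives 0.013156; window check -1.5 ≤ 0.013156 < -0.9 is false → out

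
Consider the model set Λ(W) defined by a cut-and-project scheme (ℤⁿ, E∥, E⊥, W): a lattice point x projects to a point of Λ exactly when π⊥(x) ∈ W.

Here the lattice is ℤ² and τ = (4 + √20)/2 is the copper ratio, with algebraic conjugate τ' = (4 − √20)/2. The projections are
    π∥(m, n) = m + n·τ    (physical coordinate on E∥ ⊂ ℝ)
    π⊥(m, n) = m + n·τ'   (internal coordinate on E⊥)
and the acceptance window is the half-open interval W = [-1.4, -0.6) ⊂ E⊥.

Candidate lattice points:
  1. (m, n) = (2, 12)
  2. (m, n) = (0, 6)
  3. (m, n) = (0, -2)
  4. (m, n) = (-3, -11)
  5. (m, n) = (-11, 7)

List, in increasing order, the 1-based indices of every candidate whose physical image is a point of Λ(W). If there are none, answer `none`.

Compute τ' = (4−√20)/2 = -0.236068, so π⊥(m,n) = m -0.236068·n.
candidate 1: (m,n)=(2,12) → π∥ = 2+12·τ ≈ 52.832816, π⊥ = 2+12·τ' ≈ -0.832816 ∈ [-1.4, -0.6) ⇒ IN Λ
candidate 2: (m,n)=(0,6) → π∥ = 0+6·τ ≈ 25.416408, π⊥ = 0+6·τ' ≈ -1.416408 ∉ [-1.4, -0.6) ⇒ out
candidate 3: (m,n)=(0,-2) → π∥ = 0-2·τ ≈ -8.472136, π⊥ = 0-2·τ' ≈ 0.472136 ∉ [-1.4, -0.6) ⇒ out
candidate 4: (m,n)=(-3,-11) → π∥ = -3-11·τ ≈ -49.596748, π⊥ = -3-11·τ' ≈ -0.403252 ∉ [-1.4, -0.6) ⇒ out
candidate 5: (m,n)=(-11,7) → π∥ = -11+7·τ ≈ 18.652476, π⊥ = -11+7·τ' ≈ -12.652476 ∉ [-1.4, -0.6) ⇒ out

1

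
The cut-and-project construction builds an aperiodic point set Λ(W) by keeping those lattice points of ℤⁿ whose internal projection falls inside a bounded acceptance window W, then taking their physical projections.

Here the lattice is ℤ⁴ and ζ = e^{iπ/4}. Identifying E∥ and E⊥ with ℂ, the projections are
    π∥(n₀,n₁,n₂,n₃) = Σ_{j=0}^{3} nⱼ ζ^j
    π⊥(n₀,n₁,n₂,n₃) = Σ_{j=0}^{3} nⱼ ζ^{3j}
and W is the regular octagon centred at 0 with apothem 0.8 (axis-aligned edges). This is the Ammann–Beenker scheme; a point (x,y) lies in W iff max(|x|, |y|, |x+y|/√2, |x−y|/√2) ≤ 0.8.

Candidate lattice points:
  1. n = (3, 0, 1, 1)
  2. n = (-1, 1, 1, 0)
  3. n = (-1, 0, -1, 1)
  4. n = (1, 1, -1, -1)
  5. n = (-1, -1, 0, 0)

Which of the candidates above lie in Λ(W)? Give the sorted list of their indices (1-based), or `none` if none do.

Internal map: ζ^{3j} for j=0..3 gives (1,0), (−√2/2,√2/2), (0,−1), (√2/2,√2/2).
candidate 1: n = (3, 0, 1, 1) → π⊥ ≈ (+3.7071, -0.2929); max(|x|,|y|,|x±y|/√2) = 3.7071 > 0.8 ⇒ ∉ W
candidate 2: n = (-1, 1, 1, 0) → π⊥ ≈ (-1.7071, -0.2929); max(|x|,|y|,|x±y|/√2) = 1.7071 > 0.8 ⇒ ∉ W
candidate 3: n = (-1, 0, -1, 1) → π⊥ ≈ (-0.2929, +1.7071); max(|x|,|y|,|x±y|/√2) = 1.7071 > 0.8 ⇒ ∉ W
candidate 4: n = (1, 1, -1, -1) → π⊥ ≈ (-0.4142, +1.0000); max(|x|,|y|,|x±y|/√2) = 1.0000 > 0.8 ⇒ ∉ W
candidate 5: n = (-1, -1, 0, 0) → π⊥ ≈ (-0.2929, -0.7071); max(|x|,|y|,|x±y|/√2) = 0.7071 ≤ 0.8 ⇒ ∈ W

5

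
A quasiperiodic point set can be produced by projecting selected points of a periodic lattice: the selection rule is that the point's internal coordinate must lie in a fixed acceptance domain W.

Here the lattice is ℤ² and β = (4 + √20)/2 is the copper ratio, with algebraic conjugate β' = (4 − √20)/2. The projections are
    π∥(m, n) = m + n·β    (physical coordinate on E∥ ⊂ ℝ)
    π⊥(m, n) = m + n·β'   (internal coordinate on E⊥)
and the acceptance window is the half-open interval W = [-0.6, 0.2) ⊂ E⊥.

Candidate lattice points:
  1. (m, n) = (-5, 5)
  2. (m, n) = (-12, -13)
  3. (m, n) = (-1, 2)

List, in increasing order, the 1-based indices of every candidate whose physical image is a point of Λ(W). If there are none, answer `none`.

none

Compute β' = (4−√20)/2 = -0.2361, so π⊥(m,n) = m -0.2361·n.
#1 (-5,5): internal coord -5 + (5)·β' = -6.1803; -6.1803 ∉ [-0.6, 0.2) → out
#2 (-12,-13): internal coord -12 + (-13)·β' = -8.9311; -8.9311 ∉ [-0.6, 0.2) → out
#3 (-1,2): internal coord -1 + (2)·β' = -1.4721; -1.4721 ∉ [-0.6, 0.2) → out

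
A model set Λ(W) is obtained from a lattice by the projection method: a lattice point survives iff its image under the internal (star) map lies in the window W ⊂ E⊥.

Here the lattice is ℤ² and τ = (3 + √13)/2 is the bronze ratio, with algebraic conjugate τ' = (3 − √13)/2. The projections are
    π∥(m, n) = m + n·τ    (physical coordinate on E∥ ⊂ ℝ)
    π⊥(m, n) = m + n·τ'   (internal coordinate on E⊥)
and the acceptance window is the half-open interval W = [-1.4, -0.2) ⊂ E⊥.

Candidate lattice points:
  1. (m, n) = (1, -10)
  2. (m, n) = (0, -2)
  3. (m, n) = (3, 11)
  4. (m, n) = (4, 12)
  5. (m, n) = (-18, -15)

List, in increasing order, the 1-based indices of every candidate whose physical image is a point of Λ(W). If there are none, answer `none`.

τ' = (3−√13)/2 ≈ -0.3028.
candidate 1: (m,n)=(1,-10) → π∥ = 1-10·τ ≈ -32.0278, π⊥ = 1-10·τ' ≈ 4.0278 ∉ [-1.4, -0.2) ⇒ out
candidate 2: (m,n)=(0,-2) → π∥ = 0-2·τ ≈ -6.6056, π⊥ = 0-2·τ' ≈ 0.6056 ∉ [-1.4, -0.2) ⇒ out
candidate 3: (m,n)=(3,11) → π∥ = 3+11·τ ≈ 39.3305, π⊥ = 3+11·τ' ≈ -0.3305 ∈ [-1.4, -0.2) ⇒ IN Λ
candidate 4: (m,n)=(4,12) → π∥ = 4+12·τ ≈ 43.6333, π⊥ = 4+12·τ' ≈ 0.3667 ∉ [-1.4, -0.2) ⇒ out
candidate 5: (m,n)=(-18,-15) → π∥ = -18-15·τ ≈ -67.5416, π⊥ = -18-15·τ' ≈ -13.4584 ∉ [-1.4, -0.2) ⇒ out

3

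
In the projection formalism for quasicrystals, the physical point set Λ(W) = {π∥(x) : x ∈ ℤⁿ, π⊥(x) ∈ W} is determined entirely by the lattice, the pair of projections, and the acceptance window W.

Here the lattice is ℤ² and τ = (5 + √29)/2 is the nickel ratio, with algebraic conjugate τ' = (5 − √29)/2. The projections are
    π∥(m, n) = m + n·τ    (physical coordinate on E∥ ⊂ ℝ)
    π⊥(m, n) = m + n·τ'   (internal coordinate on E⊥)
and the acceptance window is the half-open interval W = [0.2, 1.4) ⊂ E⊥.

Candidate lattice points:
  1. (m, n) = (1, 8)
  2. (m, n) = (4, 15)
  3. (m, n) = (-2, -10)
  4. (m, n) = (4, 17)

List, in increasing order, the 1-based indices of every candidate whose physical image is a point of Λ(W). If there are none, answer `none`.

2, 4

τ' = (5−√29)/2 ≈ -0.19258.
candidate 1: (m,n)=(1,8) → π∥ = 1+8·τ ≈ 42.54066, π⊥ = 1+8·τ' ≈ -0.54066 ∉ [0.2, 1.4) ⇒ out
candidate 2: (m,n)=(4,15) → π∥ = 4+15·τ ≈ 81.88874, π⊥ = 4+15·τ' ≈ 1.11126 ∈ [0.2, 1.4) ⇒ IN Λ
candidate 3: (m,n)=(-2,-10) → π∥ = -2-10·τ ≈ -53.92582, π⊥ = -2-10·τ' ≈ -0.07418 ∉ [0.2, 1.4) ⇒ out
candidate 4: (m,n)=(4,17) → π∥ = 4+17·τ ≈ 92.27390, π⊥ = 4+17·τ' ≈ 0.72610 ∈ [0.2, 1.4) ⇒ IN Λ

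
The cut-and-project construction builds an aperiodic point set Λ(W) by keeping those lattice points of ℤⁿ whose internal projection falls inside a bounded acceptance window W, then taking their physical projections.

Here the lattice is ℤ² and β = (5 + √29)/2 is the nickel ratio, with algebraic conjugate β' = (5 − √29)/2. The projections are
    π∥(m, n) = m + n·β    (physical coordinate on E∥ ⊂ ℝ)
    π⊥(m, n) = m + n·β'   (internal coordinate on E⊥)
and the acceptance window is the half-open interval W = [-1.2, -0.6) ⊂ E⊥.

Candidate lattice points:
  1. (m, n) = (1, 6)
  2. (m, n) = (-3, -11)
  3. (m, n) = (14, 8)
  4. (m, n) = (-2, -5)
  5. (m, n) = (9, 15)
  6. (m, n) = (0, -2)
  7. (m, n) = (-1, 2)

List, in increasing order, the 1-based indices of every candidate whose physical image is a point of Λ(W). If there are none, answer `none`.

β' = (5−√29)/2 ≈ -0.1926.
[1] lift (1,6): star map gives -0.1555; window check -1.2 ≤ -0.1555 < -0.6 is false → out
[2] lift (-3,-11): star map gives -0.8816; window check -1.2 ≤ -0.8816 < -0.6 is true → IN Λ
[3] lift (14,8): star map gives 12.4593; window check -1.2 ≤ 12.4593 < -0.6 is false → out
[4] lift (-2,-5): star map gives -1.0371; window check -1.2 ≤ -1.0371 < -0.6 is true → IN Λ
[5] lift (9,15): star map gives 6.1113; window check -1.2 ≤ 6.1113 < -0.6 is false → out
[6] lift (0,-2): star map gives 0.3852; window check -1.2 ≤ 0.3852 < -0.6 is false → out
[7] lift (-1,2): star map gives -1.3852; window check -1.2 ≤ -1.3852 < -0.6 is false → out

2, 4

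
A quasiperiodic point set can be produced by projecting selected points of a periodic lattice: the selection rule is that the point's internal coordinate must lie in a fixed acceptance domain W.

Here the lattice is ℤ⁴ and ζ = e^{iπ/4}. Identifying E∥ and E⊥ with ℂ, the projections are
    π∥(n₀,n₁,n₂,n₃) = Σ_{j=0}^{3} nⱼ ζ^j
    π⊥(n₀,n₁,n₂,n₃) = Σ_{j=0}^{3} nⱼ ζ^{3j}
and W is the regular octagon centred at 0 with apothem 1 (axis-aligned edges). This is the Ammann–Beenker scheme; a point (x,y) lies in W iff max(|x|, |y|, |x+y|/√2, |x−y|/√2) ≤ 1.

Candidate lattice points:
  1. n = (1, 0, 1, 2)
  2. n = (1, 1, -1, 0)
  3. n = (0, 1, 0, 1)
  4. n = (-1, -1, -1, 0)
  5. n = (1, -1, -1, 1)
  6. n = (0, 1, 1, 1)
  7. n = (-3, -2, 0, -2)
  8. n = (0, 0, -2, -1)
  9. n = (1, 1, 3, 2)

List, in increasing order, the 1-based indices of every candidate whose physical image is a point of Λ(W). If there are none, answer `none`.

4, 6

Internal map: ζ^{3j} for j=0..3 gives (1,0), (−√2/2,√2/2), (0,−1), (√2/2,√2/2).
candidate 1: n = (1, 0, 1, 2) → π⊥ ≈ (+2.4142, +0.4142); max(|x|,|y|,|x±y|/√2) = 2.4142 > 1 ⇒ ∉ W
candidate 2: n = (1, 1, -1, 0) → π⊥ ≈ (+0.2929, +1.7071); max(|x|,|y|,|x±y|/√2) = 1.7071 > 1 ⇒ ∉ W
candidate 3: n = (0, 1, 0, 1) → π⊥ ≈ (+0.0000, +1.4142); max(|x|,|y|,|x±y|/√2) = 1.4142 > 1 ⇒ ∉ W
candidate 4: n = (-1, -1, -1, 0) → π⊥ ≈ (-0.2929, +0.2929); max(|x|,|y|,|x±y|/√2) = 0.4142 ≤ 1 ⇒ ∈ W
candidate 5: n = (1, -1, -1, 1) → π⊥ ≈ (+2.4142, +1.0000); max(|x|,|y|,|x±y|/√2) = 2.4142 > 1 ⇒ ∉ W
candidate 6: n = (0, 1, 1, 1) → π⊥ ≈ (+0.0000, +0.4142); max(|x|,|y|,|x±y|/√2) = 0.4142 ≤ 1 ⇒ ∈ W
candidate 7: n = (-3, -2, 0, -2) → π⊥ ≈ (-3.0000, -2.8284); max(|x|,|y|,|x±y|/√2) = 4.1213 > 1 ⇒ ∉ W
candidate 8: n = (0, 0, -2, -1) → π⊥ ≈ (-0.7071, +1.2929); max(|x|,|y|,|x±y|/√2) = 1.4142 > 1 ⇒ ∉ W
candidate 9: n = (1, 1, 3, 2) → π⊥ ≈ (+1.7071, -0.8787); max(|x|,|y|,|x±y|/√2) = 1.8284 > 1 ⇒ ∉ W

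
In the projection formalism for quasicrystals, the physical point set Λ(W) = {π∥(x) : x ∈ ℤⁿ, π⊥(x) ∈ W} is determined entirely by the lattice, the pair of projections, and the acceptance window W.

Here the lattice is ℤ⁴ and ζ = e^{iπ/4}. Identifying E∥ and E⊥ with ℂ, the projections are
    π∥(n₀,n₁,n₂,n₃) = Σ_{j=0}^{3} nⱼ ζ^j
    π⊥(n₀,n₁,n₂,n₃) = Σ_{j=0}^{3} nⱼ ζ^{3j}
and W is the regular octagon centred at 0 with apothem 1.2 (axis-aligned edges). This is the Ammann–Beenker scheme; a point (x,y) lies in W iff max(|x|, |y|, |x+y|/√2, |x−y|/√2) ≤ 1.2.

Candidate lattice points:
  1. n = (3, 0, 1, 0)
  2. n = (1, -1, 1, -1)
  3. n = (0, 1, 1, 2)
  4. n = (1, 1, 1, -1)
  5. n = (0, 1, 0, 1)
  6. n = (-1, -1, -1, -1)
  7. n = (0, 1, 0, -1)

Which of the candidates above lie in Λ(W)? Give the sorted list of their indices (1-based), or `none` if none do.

4, 6

Internal map: ζ^{3j} for j=0..3 gives (1,0), (−√2/2,√2/2), (0,−1), (√2/2,√2/2).
candidate 1: n = (3, 0, 1, 0) → π⊥ ≈ (+3.000000, -1.000000); max(|x|,|y|,|x±y|/√2) = 3.000000 > 1.2 ⇒ ∉ W
candidate 2: n = (1, -1, 1, -1) → π⊥ ≈ (+1.000000, -2.414214); max(|x|,|y|,|x±y|/√2) = 2.414214 > 1.2 ⇒ ∉ W
candidate 3: n = (0, 1, 1, 2) → π⊥ ≈ (+0.707107, +1.121320); max(|x|,|y|,|x±y|/√2) = 1.292893 > 1.2 ⇒ ∉ W
candidate 4: n = (1, 1, 1, -1) → π⊥ ≈ (-0.414214, -1.000000); max(|x|,|y|,|x±y|/√2) = 1.000000 ≤ 1.2 ⇒ ∈ W
candidate 5: n = (0, 1, 0, 1) → π⊥ ≈ (+0.000000, +1.414214); max(|x|,|y|,|x±y|/√2) = 1.414214 > 1.2 ⇒ ∉ W
candidate 6: n = (-1, -1, -1, -1) → π⊥ ≈ (-1.000000, -0.414214); max(|x|,|y|,|x±y|/√2) = 1.000000 ≤ 1.2 ⇒ ∈ W
candidate 7: n = (0, 1, 0, -1) → π⊥ ≈ (-1.414214, +0.000000); max(|x|,|y|,|x±y|/√2) = 1.414214 > 1.2 ⇒ ∉ W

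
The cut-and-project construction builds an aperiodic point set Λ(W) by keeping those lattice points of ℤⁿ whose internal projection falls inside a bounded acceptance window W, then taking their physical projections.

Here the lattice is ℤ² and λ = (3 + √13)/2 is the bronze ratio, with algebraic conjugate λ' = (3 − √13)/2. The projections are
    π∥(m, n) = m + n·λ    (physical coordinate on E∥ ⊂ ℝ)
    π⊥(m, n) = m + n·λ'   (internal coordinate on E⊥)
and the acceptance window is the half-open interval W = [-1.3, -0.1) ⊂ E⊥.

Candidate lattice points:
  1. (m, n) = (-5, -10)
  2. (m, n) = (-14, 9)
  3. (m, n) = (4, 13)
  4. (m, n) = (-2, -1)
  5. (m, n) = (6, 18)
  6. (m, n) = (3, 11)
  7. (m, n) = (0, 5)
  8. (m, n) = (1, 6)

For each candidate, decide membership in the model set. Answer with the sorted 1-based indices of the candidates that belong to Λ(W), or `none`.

Compute λ' = (3−√13)/2 = -0.30278, so π⊥(m,n) = m -0.30278·n.
#1 (-5,-10): internal coord -5 + (-10)·λ' = -1.97224; -1.97224 ∉ [-1.3, -0.1) → out
#2 (-14,9): internal coord -14 + (9)·λ' = -16.72498; -16.72498 ∉ [-1.3, -0.1) → out
#3 (4,13): internal coord 4 + (13)·λ' = +0.06392; +0.06392 ∉ [-1.3, -0.1) → out
#4 (-2,-1): internal coord -2 + (-1)·λ' = -1.69722; -1.69722 ∉ [-1.3, -0.1) → out
#5 (6,18): internal coord 6 + (18)·λ' = +0.55004; +0.55004 ∉ [-1.3, -0.1) → out
#6 (3,11): internal coord 3 + (11)·λ' = -0.33053; -0.33053 ∈ [-1.3, -0.1) → IN Λ
#7 (0,5): internal coord 0 + (5)·λ' = -1.51388; -1.51388 ∉ [-1.3, -0.1) → out
#8 (1,6): internal coord 1 + (6)·λ' = -0.81665; -0.81665 ∈ [-1.3, -0.1) → IN Λ

6, 8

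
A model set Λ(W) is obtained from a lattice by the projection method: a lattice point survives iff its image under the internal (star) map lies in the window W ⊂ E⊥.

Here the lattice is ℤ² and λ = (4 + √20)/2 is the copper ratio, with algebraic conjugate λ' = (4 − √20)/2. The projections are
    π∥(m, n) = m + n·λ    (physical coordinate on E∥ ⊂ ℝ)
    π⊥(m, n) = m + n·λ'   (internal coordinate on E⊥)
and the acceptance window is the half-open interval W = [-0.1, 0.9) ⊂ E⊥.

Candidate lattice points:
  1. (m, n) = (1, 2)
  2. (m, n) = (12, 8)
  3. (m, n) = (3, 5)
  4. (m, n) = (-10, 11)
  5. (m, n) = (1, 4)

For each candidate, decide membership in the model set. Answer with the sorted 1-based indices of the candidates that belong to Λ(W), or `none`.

1, 5

Numerically λ ≈ 4.236068 and λ' = −1/λ ≈ -0.236068.
candidate 1: (m,n)=(1,2) → π∥ = 1+2·λ ≈ 9.472136, π⊥ = 1+2·λ' ≈ 0.527864 ∈ [-0.1, 0.9) ⇒ IN Λ
candidate 2: (m,n)=(12,8) → π∥ = 12+8·λ ≈ 45.888544, π⊥ = 12+8·λ' ≈ 10.111456 ∉ [-0.1, 0.9) ⇒ out
candidate 3: (m,n)=(3,5) → π∥ = 3+5·λ ≈ 24.180340, π⊥ = 3+5·λ' ≈ 1.819660 ∉ [-0.1, 0.9) ⇒ out
candidate 4: (m,n)=(-10,11) → π∥ = -10+11·λ ≈ 36.596748, π⊥ = -10+11·λ' ≈ -12.596748 ∉ [-0.1, 0.9) ⇒ out
candidate 5: (m,n)=(1,4) → π∥ = 1+4·λ ≈ 17.944272, π⊥ = 1+4·λ' ≈ 0.055728 ∈ [-0.1, 0.9) ⇒ IN Λ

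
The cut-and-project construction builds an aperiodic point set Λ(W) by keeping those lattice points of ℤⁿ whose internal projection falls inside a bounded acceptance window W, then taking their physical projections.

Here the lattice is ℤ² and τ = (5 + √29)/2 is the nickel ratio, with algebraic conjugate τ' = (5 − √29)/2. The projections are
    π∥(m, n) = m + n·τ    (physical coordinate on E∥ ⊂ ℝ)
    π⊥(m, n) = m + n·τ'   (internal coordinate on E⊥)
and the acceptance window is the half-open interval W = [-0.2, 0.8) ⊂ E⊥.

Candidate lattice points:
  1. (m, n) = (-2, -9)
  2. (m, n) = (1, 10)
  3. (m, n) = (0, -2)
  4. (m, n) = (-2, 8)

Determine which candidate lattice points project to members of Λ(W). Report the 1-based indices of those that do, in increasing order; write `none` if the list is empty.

Compute τ' = (5−√29)/2 = -0.19258, so π⊥(m,n) = m -0.19258·n.
candidate 1: (m,n)=(-2,-9) → π∥ = -2-9·τ ≈ -48.73324, π⊥ = -2-9·τ' ≈ -0.26676 ∉ [-0.2, 0.8) ⇒ out
candidate 2: (m,n)=(1,10) → π∥ = 1+10·τ ≈ 52.92582, π⊥ = 1+10·τ' ≈ -0.92582 ∉ [-0.2, 0.8) ⇒ out
candidate 3: (m,n)=(0,-2) → π∥ = 0-2·τ ≈ -10.38516, π⊥ = 0-2·τ' ≈ 0.38516 ∈ [-0.2, 0.8) ⇒ IN Λ
candidate 4: (m,n)=(-2,8) → π∥ = -2+8·τ ≈ 39.54066, π⊥ = -2+8·τ' ≈ -3.54066 ∉ [-0.2, 0.8) ⇒ out

3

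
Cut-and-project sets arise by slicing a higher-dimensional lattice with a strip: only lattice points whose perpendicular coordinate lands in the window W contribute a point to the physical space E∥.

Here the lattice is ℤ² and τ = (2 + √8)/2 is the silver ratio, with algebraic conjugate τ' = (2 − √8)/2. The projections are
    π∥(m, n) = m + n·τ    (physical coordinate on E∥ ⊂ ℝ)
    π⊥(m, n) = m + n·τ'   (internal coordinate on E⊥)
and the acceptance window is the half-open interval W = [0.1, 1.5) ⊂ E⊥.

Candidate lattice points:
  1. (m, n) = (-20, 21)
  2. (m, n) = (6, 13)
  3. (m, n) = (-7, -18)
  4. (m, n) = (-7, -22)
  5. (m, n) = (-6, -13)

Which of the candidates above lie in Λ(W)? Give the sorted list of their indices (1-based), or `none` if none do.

Compute τ' = (2−√8)/2 = -0.4142, so π⊥(m,n) = m -0.4142·n.
candidate 1: (m,n)=(-20,21) → π∥ = -20+21·τ ≈ 30.6985, π⊥ = -20+21·τ' ≈ -28.6985 ∉ [0.1, 1.5) ⇒ out
candidate 2: (m,n)=(6,13) → π∥ = 6+13·τ ≈ 37.3848, π⊥ = 6+13·τ' ≈ 0.6152 ∈ [0.1, 1.5) ⇒ IN Λ
candidate 3: (m,n)=(-7,-18) → π∥ = -7-18·τ ≈ -50.4558, π⊥ = -7-18·τ' ≈ 0.4558 ∈ [0.1, 1.5) ⇒ IN Λ
candidate 4: (m,n)=(-7,-22) → π∥ = -7-22·τ ≈ -60.1127, π⊥ = -7-22·τ' ≈ 2.1127 ∉ [0.1, 1.5) ⇒ out
candidate 5: (m,n)=(-6,-13) → π∥ = -6-13·τ ≈ -37.3848, π⊥ = -6-13·τ' ≈ -0.6152 ∉ [0.1, 1.5) ⇒ out

2, 3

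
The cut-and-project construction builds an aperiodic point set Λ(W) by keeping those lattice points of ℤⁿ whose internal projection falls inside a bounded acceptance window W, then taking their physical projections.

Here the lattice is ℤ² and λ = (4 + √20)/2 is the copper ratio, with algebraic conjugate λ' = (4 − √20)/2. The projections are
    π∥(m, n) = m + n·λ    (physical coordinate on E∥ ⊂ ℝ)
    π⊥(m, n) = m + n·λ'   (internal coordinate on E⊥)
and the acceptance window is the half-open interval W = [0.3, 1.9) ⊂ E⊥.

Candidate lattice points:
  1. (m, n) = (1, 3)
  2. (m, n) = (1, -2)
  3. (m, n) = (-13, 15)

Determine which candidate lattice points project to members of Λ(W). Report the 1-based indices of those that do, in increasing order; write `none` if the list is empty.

2

λ' = (4−√20)/2 ≈ -0.236068.
candidate 1: (m,n)=(1,3) → π∥ = 1+3·λ ≈ 13.708204, π⊥ = 1+3·λ' ≈ 0.291796 ∉ [0.3, 1.9) ⇒ out
candidate 2: (m,n)=(1,-2) → π∥ = 1-2·λ ≈ -7.472136, π⊥ = 1-2·λ' ≈ 1.472136 ∈ [0.3, 1.9) ⇒ IN Λ
candidate 3: (m,n)=(-13,15) → π∥ = -13+15·λ ≈ 50.541020, π⊥ = -13+15·λ' ≈ -16.541020 ∉ [0.3, 1.9) ⇒ out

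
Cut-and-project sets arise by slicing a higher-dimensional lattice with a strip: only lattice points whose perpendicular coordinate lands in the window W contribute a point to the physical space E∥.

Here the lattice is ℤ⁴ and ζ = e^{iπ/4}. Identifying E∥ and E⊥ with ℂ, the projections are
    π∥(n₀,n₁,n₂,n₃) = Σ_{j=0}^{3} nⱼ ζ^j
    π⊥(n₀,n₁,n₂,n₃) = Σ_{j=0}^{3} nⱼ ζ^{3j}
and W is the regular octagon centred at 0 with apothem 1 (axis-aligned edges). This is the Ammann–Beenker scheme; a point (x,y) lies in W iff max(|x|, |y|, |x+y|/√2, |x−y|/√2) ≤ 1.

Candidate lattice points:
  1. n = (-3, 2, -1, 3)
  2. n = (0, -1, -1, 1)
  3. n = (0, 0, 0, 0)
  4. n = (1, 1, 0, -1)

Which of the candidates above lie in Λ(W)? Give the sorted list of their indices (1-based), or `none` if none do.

3, 4

Internal map: ζ^{3j} for j=0..3 gives (1,0), (−√2/2,√2/2), (0,−1), (√2/2,√2/2).
#1 (-3, 2, -1, 3): internal (-2.2929, 4.5355); octagon support 4.8284 vs apothem 1 → ∉ W
#2 (0, -1, -1, 1): internal (1.4142, 1.0000); octagon support 1.7071 vs apothem 1 → ∉ W
#3 (0, 0, 0, 0): internal (0.0000, 0.0000); octagon support 0.0000 vs apothem 1 → ∈ W
#4 (1, 1, 0, -1): internal (-0.4142, 0.0000); octagon support 0.4142 vs apothem 1 → ∈ W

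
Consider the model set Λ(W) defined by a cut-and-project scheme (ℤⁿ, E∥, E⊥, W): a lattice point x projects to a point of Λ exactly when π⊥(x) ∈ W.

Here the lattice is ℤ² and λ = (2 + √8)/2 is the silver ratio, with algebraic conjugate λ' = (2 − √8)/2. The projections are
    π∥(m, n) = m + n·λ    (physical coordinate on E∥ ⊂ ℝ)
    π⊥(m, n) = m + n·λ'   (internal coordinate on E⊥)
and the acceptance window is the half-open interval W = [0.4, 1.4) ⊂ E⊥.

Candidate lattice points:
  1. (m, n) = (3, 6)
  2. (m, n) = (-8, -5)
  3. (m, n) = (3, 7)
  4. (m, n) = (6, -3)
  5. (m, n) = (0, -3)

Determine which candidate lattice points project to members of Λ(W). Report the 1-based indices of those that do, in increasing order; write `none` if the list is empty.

1, 5

Compute λ' = (2−√8)/2 = -0.414214, so π⊥(m,n) = m -0.414214·n.
candidate 1: (m,n)=(3,6) → π∥ = 3+6·λ ≈ 17.485281, π⊥ = 3+6·λ' ≈ 0.514719 ∈ [0.4, 1.4) ⇒ IN Λ
candidate 2: (m,n)=(-8,-5) → π∥ = -8-5·λ ≈ -20.071068, π⊥ = -8-5·λ' ≈ -5.928932 ∉ [0.4, 1.4) ⇒ out
candidate 3: (m,n)=(3,7) → π∥ = 3+7·λ ≈ 19.899495, π⊥ = 3+7·λ' ≈ 0.100505 ∉ [0.4, 1.4) ⇒ out
candidate 4: (m,n)=(6,-3) → π∥ = 6-3·λ ≈ -1.242641, π⊥ = 6-3·λ' ≈ 7.242641 ∉ [0.4, 1.4) ⇒ out
candidate 5: (m,n)=(0,-3) → π∥ = 0-3·λ ≈ -7.242641, π⊥ = 0-3·λ' ≈ 1.242641 ∈ [0.4, 1.4) ⇒ IN Λ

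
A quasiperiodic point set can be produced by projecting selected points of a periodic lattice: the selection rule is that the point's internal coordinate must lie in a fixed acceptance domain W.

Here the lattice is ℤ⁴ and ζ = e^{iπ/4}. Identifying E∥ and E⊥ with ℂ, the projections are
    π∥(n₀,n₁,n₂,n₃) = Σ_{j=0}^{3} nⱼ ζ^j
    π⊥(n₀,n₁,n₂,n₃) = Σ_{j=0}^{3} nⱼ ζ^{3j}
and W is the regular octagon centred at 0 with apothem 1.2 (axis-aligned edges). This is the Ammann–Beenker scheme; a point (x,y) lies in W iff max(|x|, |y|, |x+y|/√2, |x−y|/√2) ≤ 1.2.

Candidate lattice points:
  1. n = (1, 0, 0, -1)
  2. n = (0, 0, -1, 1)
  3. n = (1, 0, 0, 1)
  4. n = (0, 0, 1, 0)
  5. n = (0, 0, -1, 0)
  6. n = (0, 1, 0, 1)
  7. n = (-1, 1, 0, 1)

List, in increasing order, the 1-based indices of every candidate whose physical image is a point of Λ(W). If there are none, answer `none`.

1, 4, 5

With ζ = e^{iπ/4} the internal vectors are ζ^0,ζ^3,ζ^6,ζ^9.
#1 (1, 0, 0, -1): internal (0.29289, -0.70711); octagon support 0.70711 vs apothem 1.2 → ∈ W
#2 (0, 0, -1, 1): internal (0.70711, 1.70711); octagon support 1.70711 vs apothem 1.2 → ∉ W
#3 (1, 0, 0, 1): internal (1.70711, 0.70711); octagon support 1.70711 vs apothem 1.2 → ∉ W
#4 (0, 0, 1, 0): internal (0.00000, -1.00000); octagon support 1.00000 vs apothem 1.2 → ∈ W
#5 (0, 0, -1, 0): internal (0.00000, 1.00000); octagon support 1.00000 vs apothem 1.2 → ∈ W
#6 (0, 1, 0, 1): internal (0.00000, 1.41421); octagon support 1.41421 vs apothem 1.2 → ∉ W
#7 (-1, 1, 0, 1): internal (-1.00000, 1.41421); octagon support 1.70711 vs apothem 1.2 → ∉ W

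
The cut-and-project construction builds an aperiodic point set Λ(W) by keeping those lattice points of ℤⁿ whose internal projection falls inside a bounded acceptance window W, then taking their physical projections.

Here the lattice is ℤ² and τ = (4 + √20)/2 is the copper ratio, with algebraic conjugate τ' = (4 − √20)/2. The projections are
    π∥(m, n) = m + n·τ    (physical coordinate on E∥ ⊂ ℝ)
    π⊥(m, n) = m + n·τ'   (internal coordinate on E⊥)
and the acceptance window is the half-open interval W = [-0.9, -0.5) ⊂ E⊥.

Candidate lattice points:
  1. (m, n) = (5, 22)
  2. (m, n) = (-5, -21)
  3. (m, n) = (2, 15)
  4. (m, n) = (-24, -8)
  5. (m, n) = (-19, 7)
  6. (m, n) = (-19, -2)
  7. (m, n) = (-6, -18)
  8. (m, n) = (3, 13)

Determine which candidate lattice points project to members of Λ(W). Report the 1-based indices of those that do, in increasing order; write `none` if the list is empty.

τ' = (4−√20)/2 ≈ -0.2361.
[1] lift (5,22): star map gives -0.1935; window check -0.9 ≤ -0.1935 < -0.5 is false → out
[2] lift (-5,-21): star map gives -0.0426; window check -0.9 ≤ -0.0426 < -0.5 is false → out
[3] lift (2,15): star map gives -1.5410; window check -0.9 ≤ -1.5410 < -0.5 is false → out
[4] lift (-24,-8): star map gives -22.1115; window check -0.9 ≤ -22.1115 < -0.5 is false → out
[5] lift (-19,7): star map gives -20.6525; window check -0.9 ≤ -20.6525 < -0.5 is false → out
[6] lift (-19,-2): star map gives -18.5279; window check -0.9 ≤ -18.5279 < -0.5 is false → out
[7] lift (-6,-18): star map gives -1.7508; window check -0.9 ≤ -1.7508 < -0.5 is false → out
[8] lift (3,13): star map gives -0.0689; window check -0.9 ≤ -0.0689 < -0.5 is false → out

none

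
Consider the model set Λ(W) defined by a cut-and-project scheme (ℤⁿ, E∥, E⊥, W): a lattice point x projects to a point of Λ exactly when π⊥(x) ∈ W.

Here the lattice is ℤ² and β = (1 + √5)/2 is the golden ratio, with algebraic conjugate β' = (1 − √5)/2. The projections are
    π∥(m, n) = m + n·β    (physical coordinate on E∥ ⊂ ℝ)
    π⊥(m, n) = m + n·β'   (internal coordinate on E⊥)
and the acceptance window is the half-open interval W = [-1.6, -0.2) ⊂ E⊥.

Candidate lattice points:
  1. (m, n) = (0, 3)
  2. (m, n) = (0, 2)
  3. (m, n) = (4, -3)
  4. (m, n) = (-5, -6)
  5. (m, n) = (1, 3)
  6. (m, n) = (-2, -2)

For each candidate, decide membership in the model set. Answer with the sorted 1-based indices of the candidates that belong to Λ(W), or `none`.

2, 4, 5, 6

β' = (1−√5)/2 ≈ -0.618034.
[1] lift (0,3): star map gives -1.854102; window check -1.6 ≤ -1.854102 < -0.2 is false → out
[2] lift (0,2): star map gives -1.236068; window check -1.6 ≤ -1.236068 < -0.2 is true → IN Λ
[3] lift (4,-3): star map gives 5.854102; window check -1.6 ≤ 5.854102 < -0.2 is false → out
[4] lift (-5,-6): star map gives -1.291796; window check -1.6 ≤ -1.291796 < -0.2 is true → IN Λ
[5] lift (1,3): star map gives -0.854102; window check -1.6 ≤ -0.854102 < -0.2 is true → IN Λ
[6] lift (-2,-2): star map gives -0.763932; window check -1.6 ≤ -0.763932 < -0.2 is true → IN Λ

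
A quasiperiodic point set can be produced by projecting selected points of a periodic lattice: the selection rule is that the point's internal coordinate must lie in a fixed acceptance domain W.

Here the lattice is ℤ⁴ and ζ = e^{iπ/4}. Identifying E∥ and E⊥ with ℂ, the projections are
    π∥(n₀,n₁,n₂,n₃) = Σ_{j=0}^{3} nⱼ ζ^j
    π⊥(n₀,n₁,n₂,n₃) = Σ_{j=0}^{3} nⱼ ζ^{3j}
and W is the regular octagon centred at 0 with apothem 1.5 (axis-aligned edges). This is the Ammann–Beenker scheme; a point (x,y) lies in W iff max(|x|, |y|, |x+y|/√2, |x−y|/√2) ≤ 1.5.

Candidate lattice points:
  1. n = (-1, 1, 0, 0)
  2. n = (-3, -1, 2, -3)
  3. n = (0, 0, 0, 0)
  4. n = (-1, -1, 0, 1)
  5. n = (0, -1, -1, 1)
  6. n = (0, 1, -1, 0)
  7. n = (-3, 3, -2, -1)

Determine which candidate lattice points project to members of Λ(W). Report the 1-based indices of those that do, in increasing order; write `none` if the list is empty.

π⊥(n) = n₀ + n₁ζ³ + n₂ζ⁶ + n₃ζ⁹ where ζ = e^{iπ/4}.
candidate 1: n = (-1, 1, 0, 0) → π⊥ ≈ (-1.707107, +0.707107); max(|x|,|y|,|x±y|/√2) = 1.707107 > 1.5 ⇒ ∉ W
candidate 2: n = (-3, -1, 2, -3) → π⊥ ≈ (-4.414214, -4.828427); max(|x|,|y|,|x±y|/√2) = 6.535534 > 1.5 ⇒ ∉ W
candidate 3: n = (0, 0, 0, 0) → π⊥ ≈ (+0.000000, +0.000000); max(|x|,|y|,|x±y|/√2) = 0.000000 ≤ 1.5 ⇒ ∈ W
candidate 4: n = (-1, -1, 0, 1) → π⊥ ≈ (+0.414214, +0.000000); max(|x|,|y|,|x±y|/√2) = 0.414214 ≤ 1.5 ⇒ ∈ W
candidate 5: n = (0, -1, -1, 1) → π⊥ ≈ (+1.414214, +1.000000); max(|x|,|y|,|x±y|/√2) = 1.707107 > 1.5 ⇒ ∉ W
candidate 6: n = (0, 1, -1, 0) → π⊥ ≈ (-0.707107, +1.707107); max(|x|,|y|,|x±y|/√2) = 1.707107 > 1.5 ⇒ ∉ W
candidate 7: n = (-3, 3, -2, -1) → π⊥ ≈ (-5.828427, +3.414214); max(|x|,|y|,|x±y|/√2) = 6.535534 > 1.5 ⇒ ∉ W

3, 4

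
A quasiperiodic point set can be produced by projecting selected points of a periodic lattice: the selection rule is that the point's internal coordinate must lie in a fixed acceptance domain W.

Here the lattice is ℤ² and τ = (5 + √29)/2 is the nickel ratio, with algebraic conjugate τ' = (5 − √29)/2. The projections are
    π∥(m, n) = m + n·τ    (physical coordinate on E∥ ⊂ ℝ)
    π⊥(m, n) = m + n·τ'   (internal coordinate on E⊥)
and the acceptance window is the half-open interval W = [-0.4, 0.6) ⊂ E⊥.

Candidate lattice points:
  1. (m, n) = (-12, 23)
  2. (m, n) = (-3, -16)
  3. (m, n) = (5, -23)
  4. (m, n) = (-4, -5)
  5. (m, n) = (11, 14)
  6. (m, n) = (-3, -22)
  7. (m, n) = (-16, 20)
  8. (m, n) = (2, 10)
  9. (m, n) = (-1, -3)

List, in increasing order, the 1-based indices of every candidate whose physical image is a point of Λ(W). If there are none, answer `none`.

Compute τ' = (5−√29)/2 = -0.192582, so π⊥(m,n) = m -0.192582·n.
candidate 1: (m,n)=(-12,23) → π∥ = -12+23·τ ≈ 107.429395, π⊥ = -12+23·τ' ≈ -16.429395 ∉ [-0.4, 0.6) ⇒ out
candidate 2: (m,n)=(-3,-16) → π∥ = -3-16·τ ≈ -86.081318, π⊥ = -3-16·τ' ≈ 0.081318 ∈ [-0.4, 0.6) ⇒ IN Λ
candidate 3: (m,n)=(5,-23) → π∥ = 5-23·τ ≈ -114.429395, π⊥ = 5-23·τ' ≈ 9.429395 ∉ [-0.4, 0.6) ⇒ out
candidate 4: (m,n)=(-4,-5) → π∥ = -4-5·τ ≈ -29.962912, π⊥ = -4-5·τ' ≈ -3.037088 ∉ [-0.4, 0.6) ⇒ out
candidate 5: (m,n)=(11,14) → π∥ = 11+14·τ ≈ 83.696154, π⊥ = 11+14·τ' ≈ 8.303846 ∉ [-0.4, 0.6) ⇒ out
candidate 6: (m,n)=(-3,-22) → π∥ = -3-22·τ ≈ -117.236813, π⊥ = -3-22·τ' ≈ 1.236813 ∉ [-0.4, 0.6) ⇒ out
candidate 7: (m,n)=(-16,20) → π∥ = -16+20·τ ≈ 87.851648, π⊥ = -16+20·τ' ≈ -19.851648 ∉ [-0.4, 0.6) ⇒ out
candidate 8: (m,n)=(2,10) → π∥ = 2+10·τ ≈ 53.925824, π⊥ = 2+10·τ' ≈ 0.074176 ∈ [-0.4, 0.6) ⇒ IN Λ
candidate 9: (m,n)=(-1,-3) → π∥ = -1-3·τ ≈ -16.577747, π⊥ = -1-3·τ' ≈ -0.422253 ∉ [-0.4, 0.6) ⇒ out

2, 8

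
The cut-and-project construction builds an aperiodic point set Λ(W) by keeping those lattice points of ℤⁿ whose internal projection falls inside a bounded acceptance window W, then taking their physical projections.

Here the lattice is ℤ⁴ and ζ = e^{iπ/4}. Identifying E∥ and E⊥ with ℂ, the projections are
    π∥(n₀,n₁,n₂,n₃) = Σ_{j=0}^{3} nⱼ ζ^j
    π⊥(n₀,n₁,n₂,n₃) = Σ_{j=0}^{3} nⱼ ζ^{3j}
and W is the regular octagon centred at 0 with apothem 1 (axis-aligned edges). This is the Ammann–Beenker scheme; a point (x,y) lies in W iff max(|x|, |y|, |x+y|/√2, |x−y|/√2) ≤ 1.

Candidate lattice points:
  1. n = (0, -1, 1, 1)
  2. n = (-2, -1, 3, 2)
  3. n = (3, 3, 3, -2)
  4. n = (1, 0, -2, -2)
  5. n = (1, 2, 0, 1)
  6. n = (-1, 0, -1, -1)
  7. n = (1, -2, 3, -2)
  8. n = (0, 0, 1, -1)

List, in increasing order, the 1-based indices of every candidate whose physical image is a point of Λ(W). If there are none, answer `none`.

4

Internal map: ζ^{3j} for j=0..3 gives (1,0), (−√2/2,√2/2), (0,−1), (√2/2,√2/2).
candidate 1: n = (0, -1, 1, 1) → π⊥ ≈ (+1.41421, -1.00000); max(|x|,|y|,|x±y|/√2) = 1.70711 > 1 ⇒ ∉ W
candidate 2: n = (-2, -1, 3, 2) → π⊥ ≈ (+0.12132, -2.29289); max(|x|,|y|,|x±y|/√2) = 2.29289 > 1 ⇒ ∉ W
candidate 3: n = (3, 3, 3, -2) → π⊥ ≈ (-0.53553, -2.29289); max(|x|,|y|,|x±y|/√2) = 2.29289 > 1 ⇒ ∉ W
candidate 4: n = (1, 0, -2, -2) → π⊥ ≈ (-0.41421, +0.58579); max(|x|,|y|,|x±y|/√2) = 0.70711 ≤ 1 ⇒ ∈ W
candidate 5: n = (1, 2, 0, 1) → π⊥ ≈ (+0.29289, +2.12132); max(|x|,|y|,|x±y|/√2) = 2.12132 > 1 ⇒ ∉ W
candidate 6: n = (-1, 0, -1, -1) → π⊥ ≈ (-1.70711, +0.29289); max(|x|,|y|,|x±y|/√2) = 1.70711 > 1 ⇒ ∉ W
candidate 7: n = (1, -2, 3, -2) → π⊥ ≈ (+1.00000, -5.82843); max(|x|,|y|,|x±y|/√2) = 5.82843 > 1 ⇒ ∉ W
candidate 8: n = (0, 0, 1, -1) → π⊥ ≈ (-0.70711, -1.70711); max(|x|,|y|,|x±y|/√2) = 1.70711 > 1 ⇒ ∉ W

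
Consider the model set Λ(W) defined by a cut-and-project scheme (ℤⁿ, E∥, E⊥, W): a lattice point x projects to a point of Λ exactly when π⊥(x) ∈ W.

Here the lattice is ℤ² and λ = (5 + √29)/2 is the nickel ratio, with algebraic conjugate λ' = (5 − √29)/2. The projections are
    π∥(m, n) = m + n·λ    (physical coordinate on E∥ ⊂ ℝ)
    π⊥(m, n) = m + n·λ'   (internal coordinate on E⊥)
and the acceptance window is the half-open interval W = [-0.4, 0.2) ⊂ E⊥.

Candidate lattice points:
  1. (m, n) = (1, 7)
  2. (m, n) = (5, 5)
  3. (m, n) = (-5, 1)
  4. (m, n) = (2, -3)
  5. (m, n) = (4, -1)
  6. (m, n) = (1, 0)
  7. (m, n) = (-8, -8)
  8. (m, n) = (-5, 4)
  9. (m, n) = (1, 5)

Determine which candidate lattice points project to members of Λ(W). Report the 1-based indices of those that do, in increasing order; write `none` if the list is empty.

1, 9

Compute λ' = (5−√29)/2 = -0.192582, so π⊥(m,n) = m -0.192582·n.
candidate 1: (m,n)=(1,7) → π∥ = 1+7·λ ≈ 37.348077, π⊥ = 1+7·λ' ≈ -0.348077 ∈ [-0.4, 0.2) ⇒ IN Λ
candidate 2: (m,n)=(5,5) → π∥ = 5+5·λ ≈ 30.962912, π⊥ = 5+5·λ' ≈ 4.037088 ∉ [-0.4, 0.2) ⇒ out
candidate 3: (m,n)=(-5,1) → π∥ = -5+1·λ ≈ 0.192582, π⊥ = -5+1·λ' ≈ -5.192582 ∉ [-0.4, 0.2) ⇒ out
candidate 4: (m,n)=(2,-3) → π∥ = 2-3·λ ≈ -13.577747, π⊥ = 2-3·λ' ≈ 2.577747 ∉ [-0.4, 0.2) ⇒ out
candidate 5: (m,n)=(4,-1) → π∥ = 4-1·λ ≈ -1.192582, π⊥ = 4-1·λ' ≈ 4.192582 ∉ [-0.4, 0.2) ⇒ out
candidate 6: (m,n)=(1,0) → π∥ = 1+0·λ ≈ 1.000000, π⊥ = 1+0·λ' ≈ 1.000000 ∉ [-0.4, 0.2) ⇒ out
candidate 7: (m,n)=(-8,-8) → π∥ = -8-8·λ ≈ -49.540659, π⊥ = -8-8·λ' ≈ -6.459341 ∉ [-0.4, 0.2) ⇒ out
candidate 8: (m,n)=(-5,4) → π∥ = -5+4·λ ≈ 15.770330, π⊥ = -5+4·λ' ≈ -5.770330 ∉ [-0.4, 0.2) ⇒ out
candidate 9: (m,n)=(1,5) → π∥ = 1+5·λ ≈ 26.962912, π⊥ = 1+5·λ' ≈ 0.037088 ∈ [-0.4, 0.2) ⇒ IN Λ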